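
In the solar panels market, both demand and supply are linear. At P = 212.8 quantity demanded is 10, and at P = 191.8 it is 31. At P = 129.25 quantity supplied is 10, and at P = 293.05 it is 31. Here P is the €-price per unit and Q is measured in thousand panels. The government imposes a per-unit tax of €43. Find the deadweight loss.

Demand slope = (191.8 − 212.8)/(31 − 10) = −1, so P = 222.8 − Q.
Supply slope = (293.05 − 129.25)/(31 − 10) = 7.8, so P = 51.25 + 7.8Q.
Competitive equilibrium: 222.8 − Q = 51.25 + 7.8Q → Q* = 19.4943, P* = 203.3057.
With the tax, the buyer price exceeds the seller price by 43: (222.8 − Q) − (51.25 + 7.8Q) = 43 → Q' = 14.608.
ΔQ = 19.4943 − 14.608 = 4.8863; the wedge equals the tax, 43.
Deadweight loss = ½ × 4.8863 × 43 = €105.06 thousand.

€105.06 thousand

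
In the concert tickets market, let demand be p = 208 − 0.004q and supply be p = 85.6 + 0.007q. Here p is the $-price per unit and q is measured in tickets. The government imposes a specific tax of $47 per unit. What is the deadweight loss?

Competitive equilibrium: 208 − 0.004q = 85.6 + 0.007q → q* = 11127.2727, p* = 163.4909.
With the tax, the buyer price exceeds the seller price by 47: (208 − 0.004q) − (85.6 + 0.007q) = 47 → q' = 6854.5455.
Δq = 11127.2727 − 6854.5455 = 4272.7272; the wedge equals the tax, 47.
Deadweight loss = ½ × 4272.7272 × 47 = $100409.09.

$100409.09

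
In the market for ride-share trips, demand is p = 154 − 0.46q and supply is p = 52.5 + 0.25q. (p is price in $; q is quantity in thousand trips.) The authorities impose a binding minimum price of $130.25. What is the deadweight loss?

Competitive equilibrium: 154 − 0.46q = 52.5 + 0.25q → q* = 142.9577, p* = 88.2394.
At the floor p = 130.25, quantity demanded = (154 − 130.25)/0.46 = 51.6304.
Sellers' marginal cost at q' = 51.6304: 52.5 + 0.25·51.6304 = 65.4076.
Δq = 142.9577 − 51.6304 = 91.3273; wedge = 130.25 − 65.4076 = 64.8424.
Welfare loss = ½ × 91.3273 × 64.8424 = $2960.94 thousand.

$2960.94 thousand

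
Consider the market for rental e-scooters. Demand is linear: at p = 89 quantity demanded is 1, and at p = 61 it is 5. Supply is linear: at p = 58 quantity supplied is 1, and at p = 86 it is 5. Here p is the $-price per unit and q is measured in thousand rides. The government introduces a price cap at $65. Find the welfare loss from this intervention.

Demand slope = (61 − 89)/(5 − 1) = −7, so p = 96 − 7q.
Supply slope = (86 − 58)/(5 − 1) = 7, so p = 51 + 7q.
Competitive equilibrium: 96 − 7q = 51 + 7q → q* = 3.2143, p* = 73.5.
At the ceiling p = 65, quantity supplied = (65 − 51)/7 = 2.
Willingness to pay at q' = 2: 96 − 7·2 = 82.
Δq = 3.2143 − 2 = 1.2143; wedge = 82 − 65 = 17.
Deadweight loss = ½ × 1.2143 × 17 = $10.32 thousand.

$10.32 thousand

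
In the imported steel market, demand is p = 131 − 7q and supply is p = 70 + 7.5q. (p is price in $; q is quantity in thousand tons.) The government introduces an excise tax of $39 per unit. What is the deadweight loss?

$52.45 thousand

Competitive equilibrium: 131 − 7q = 70 + 7.5q → q* = 4.2069, p* = 101.5517.
With the tax, the buyer price exceeds the seller price by 39: (131 − 7q) − (70 + 7.5q) = 39 → q' = 1.5172.
Δq = 4.2069 − 1.5172 = 2.6897; the wedge equals the tax, 39.
The triangle = ½ × 2.6897 × 39 = $52.45 thousand.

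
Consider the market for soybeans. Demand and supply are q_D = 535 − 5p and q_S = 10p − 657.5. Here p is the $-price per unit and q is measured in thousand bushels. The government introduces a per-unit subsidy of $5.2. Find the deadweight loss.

In inverse form: demand p = 107 − 0.2q, supply p = 65.75 + 0.1q.
Competitive equilibrium: 107 − 0.2q = 65.75 + 0.1q → q* = 137.5, p* = 79.5.
The subsidy lowers effective supply by 5.2: p = 60.55 + 0.1q.
New quantity: 107 − 0.2q = 60.55 + 0.1q → q' = 154.8333.
Overproduction Δq = 154.8333 − 137.5 = 17.3333; wedge = subsidy = 5.2.
The triangle = ½ × 17.3333 × 5.2 = $45.07 thousand.

$45.07 thousand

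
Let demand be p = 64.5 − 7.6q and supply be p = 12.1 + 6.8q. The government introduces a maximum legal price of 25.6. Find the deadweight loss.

Competitive equilibrium: 64.5 − 7.6q = 12.1 + 6.8q → q* = 3.6389, p* = 36.8444.
At the ceiling p = 25.6, quantity supplied = (25.6 − 12.1)/6.8 = 1.9853.
Willingness to pay at q' = 1.9853: 64.5 − 7.6·1.9853 = 49.4117.
Δq = 3.6389 − 1.9853 = 1.6536; wedge = 49.4117 − 25.6 = 23.8117.
The triangle = ½ × 1.6536 × 23.8117 = 19.69.

19.69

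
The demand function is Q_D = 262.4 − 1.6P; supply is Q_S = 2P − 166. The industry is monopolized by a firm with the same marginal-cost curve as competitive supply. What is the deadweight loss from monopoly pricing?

In inverse form: demand P = 164 − 0.625Q, supply P = 83 + 0.5Q.
Competitive equilibrium: 164 − 0.625Q = 83 + 0.5Q → Q* = 72, P* = 119.
Marginal revenue: MR = 164 − 1.25Q. Set MR = MC: 164 − 1.25Q = 83 + 0.5Q → Q_m = 46.2857.
Price P_m = 164 − 0.625·46.2857 = 135.0714; MC(Q_m) = 83 + 0.5·46.2857 = 106.1429.
Competitive Q* = 72, so ΔQ = 25.7143; wedge = 135.0714 − 106.1429 = 28.9285.
DWL = ½ × 25.7143 × 28.9285 = 371.94.

371.94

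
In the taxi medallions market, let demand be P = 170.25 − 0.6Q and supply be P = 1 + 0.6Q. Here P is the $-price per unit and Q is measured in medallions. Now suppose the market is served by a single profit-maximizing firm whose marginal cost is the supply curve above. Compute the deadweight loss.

$1326.18

Competitive equilibrium: 170.25 − 0.6Q = 1 + 0.6Q → Q* = 141.0417, P* = 85.625.
Marginal revenue: MR = 170.25 − 1.2Q. Set MR = MC: 170.25 − 1.2Q = 1 + 0.6Q → Q_m = 94.0278.
Price P_m = 170.25 − 0.6·94.0278 = 113.8333; MC(Q_m) = 1 + 0.6·94.0278 = 57.4167.
Competitive Q* = 141.0417, so ΔQ = 47.0139; wedge = 113.8333 − 57.4167 = 56.4166.
The triangle = ½ × 47.0139 × 56.4166 = $1326.18.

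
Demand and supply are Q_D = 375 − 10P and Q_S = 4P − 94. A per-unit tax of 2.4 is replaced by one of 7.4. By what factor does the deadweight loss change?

9.507

In inverse form: demand P = 37.5 − 0.1Q, supply P = 23.5 + 0.25Q.
Competitive equilibrium: 37.5 − 0.1Q = 23.5 + 0.25Q → Q* = 40, P* = 33.5.
For a per-unit tax t: ΔQ = t/0.35, so DWL = ½·t·(t/0.35) = t²/0.7.
At t = 2.4: DWL = 8.229. At t = 7.4: DWL = 78.229.
Ratio = (7.4/2.4)² = 9.507.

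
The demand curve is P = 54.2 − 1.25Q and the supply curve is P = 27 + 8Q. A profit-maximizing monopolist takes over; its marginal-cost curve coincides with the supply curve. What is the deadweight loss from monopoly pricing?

0.57

Competitive equilibrium: 54.2 − 1.25Q = 27 + 8Q → Q* = 2.9405, P* = 50.5243.
Marginal revenue: MR = 54.2 − 2.5Q. Set MR = MC: 54.2 − 2.5Q = 27 + 8Q → Q_m = 2.5905.
Price P_m = 54.2 − 1.25·2.5905 = 50.9619; MC(Q_m) = 27 + 8·2.5905 = 47.724.
Competitive Q* = 2.9405, so ΔQ = 0.35; wedge = 50.9619 − 47.724 = 3.2379.
DWL = ½ × 0.35 × 3.2379 = 0.57.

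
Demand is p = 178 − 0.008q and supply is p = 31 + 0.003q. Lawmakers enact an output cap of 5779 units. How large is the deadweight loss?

316396.90

Competitive equilibrium: 178 − 0.008q = 31 + 0.003q → q* = 13363.6364, p* = 71.0909.
At q = 5779: demand price = 178 − 0.008·5779 = 131.768; supply price = 31 + 0.003·5779 = 48.337.
Δq = 13363.6364 − 5779 = 7584.6364; wedge = 131.768 − 48.337 = 83.431.
DWL = ½ × 7584.6364 × 83.431 = 316396.90.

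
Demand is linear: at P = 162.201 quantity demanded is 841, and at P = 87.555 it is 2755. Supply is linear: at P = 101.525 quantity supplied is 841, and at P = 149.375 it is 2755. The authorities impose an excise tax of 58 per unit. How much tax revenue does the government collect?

51203.125

Demand slope = (87.555 − 162.201)/(2755 − 841) = −0.039, so P = 195 − 0.039Q.
Supply slope = (149.375 − 101.525)/(2755 − 841) = 0.025, so P = 80.5 + 0.025Q.
Competitive equilibrium: 195 − 0.039Q = 80.5 + 0.025Q → Q* = 1789.0625, P* = 125.2266.
With the tax, the buyer price exceeds the seller price by 58: (195 − 0.039Q) − (80.5 + 0.025Q) = 58 → Q' = 882.8125.
Tax revenue = 58 × 882.8125 = 51203.125.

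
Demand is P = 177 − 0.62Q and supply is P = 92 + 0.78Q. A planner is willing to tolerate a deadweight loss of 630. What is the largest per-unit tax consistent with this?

42

Competitive equilibrium: 177 − 0.62Q = 92 + 0.78Q → Q* = 60.7143, P* = 139.3571.
A tax t gives ΔQ = t/1.4 and wedge t, so DWL = t²/2.8.
t²/2.8 = 630 → t² = 1764 → t = 42.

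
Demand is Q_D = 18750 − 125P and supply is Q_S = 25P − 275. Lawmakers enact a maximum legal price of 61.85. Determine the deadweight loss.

In inverse form: demand P = 150 − 0.008Q, supply P = 11 + 0.04Q.
Competitive equilibrium: 150 − 0.008Q = 11 + 0.04Q → Q* = 2895.8333, P* = 126.8333.
At the ceiling P = 61.85, quantity supplied = (61.85 − 11)/0.04 = 1271.25.
Willingness to pay at Q' = 1271.25: 150 − 0.008·1271.25 = 139.83.
ΔQ = 2895.8333 − 1271.25 = 1624.5833; wedge = 139.83 − 61.85 = 77.98.
Deadweight loss = ½ × 1624.5833 × 77.98 = 63342.50.

63342.50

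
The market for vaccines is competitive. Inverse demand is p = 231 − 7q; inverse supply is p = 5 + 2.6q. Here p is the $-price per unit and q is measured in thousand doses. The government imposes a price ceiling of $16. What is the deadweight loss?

$1789.97 thousand

Competitive equilibrium: 231 − 7q = 5 + 2.6q → q* = 23.5417, p* = 66.2083.
At the ceiling p = 16, quantity supplied = (16 − 5)/2.6 = 4.2308.
Willingness to pay at q' = 4.2308: 231 − 7·4.2308 = 201.3844.
Δq = 23.5417 − 4.2308 = 19.3109; wedge = 201.3844 − 16 = 185.3844.
The triangle = ½ × 19.3109 × 185.3844 = $1789.97 thousand.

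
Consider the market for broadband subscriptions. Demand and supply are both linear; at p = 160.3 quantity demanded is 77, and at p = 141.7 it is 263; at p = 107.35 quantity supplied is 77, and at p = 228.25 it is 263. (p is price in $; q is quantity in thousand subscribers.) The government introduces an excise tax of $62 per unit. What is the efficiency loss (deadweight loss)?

$2562.67 thousand

Demand slope = (141.7 − 160.3)/(263 − 77) = −0.1, so p = 168 − 0.1q.
Supply slope = (228.25 − 107.35)/(263 − 77) = 0.65, so p = 57.3 + 0.65q.
Competitive equilibrium: 168 − 0.1q = 57.3 + 0.65q → q* = 147.6, p* = 153.24.
With the tax, the buyer price exceeds the seller price by 62: (168 − 0.1q) − (57.3 + 0.65q) = 62 → q' = 64.9333.
Δq = 147.6 − 64.9333 = 82.6667; the wedge equals the tax, 62.
Welfare loss = ½ × 82.6667 × 62 = $2562.67 thousand.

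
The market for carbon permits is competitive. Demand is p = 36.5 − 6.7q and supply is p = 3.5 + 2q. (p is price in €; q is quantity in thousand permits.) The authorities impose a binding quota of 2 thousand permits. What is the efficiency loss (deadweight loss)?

Competitive equilibrium: 36.5 − 6.7q = 3.5 + 2q → q* = 3.7931, p* = 11.0862.
At q = 2: demand price = 36.5 − 6.7·2 = 23.1; supply price = 3.5 + 2·2 = 7.5.
Δq = 3.7931 − 2 = 1.7931; wedge = 23.1 − 7.5 = 15.6.
Welfare loss = ½ × 1.7931 × 15.6 = €13.99 thousand.

€13.99 thousand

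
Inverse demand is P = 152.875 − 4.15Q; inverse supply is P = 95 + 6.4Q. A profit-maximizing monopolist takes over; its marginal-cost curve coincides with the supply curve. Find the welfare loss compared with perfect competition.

12.65

Competitive equilibrium: 152.875 − 4.15Q = 95 + 6.4Q → Q* = 5.4858, P* = 130.109.
Marginal revenue: MR = 152.875 − 8.3Q. Set MR = MC: 152.875 − 8.3Q = 95 + 6.4Q → Q_m = 3.9371.
Price P_m = 152.875 − 4.15·3.9371 = 136.536; MC(Q_m) = 95 + 6.4·3.9371 = 120.1974.
Competitive Q* = 5.4858, so ΔQ = 1.5487; wedge = 136.536 − 120.1974 = 16.3386.
Welfare loss = ½ × 1.5487 × 16.3386 = 12.65.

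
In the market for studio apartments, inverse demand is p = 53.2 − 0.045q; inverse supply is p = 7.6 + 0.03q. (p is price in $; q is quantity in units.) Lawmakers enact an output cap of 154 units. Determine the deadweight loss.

Competitive equilibrium: 53.2 − 0.045q = 7.6 + 0.03q → q* = 608, p* = 25.84.
At q = 154: demand price = 53.2 − 0.045·154 = 46.27; supply price = 7.6 + 0.03·154 = 12.22.
Δq = 608 − 154 = 454; wedge = 46.27 − 12.22 = 34.05.
The triangle = ½ × 454 × 34.05 = $7729.35.

$7729.35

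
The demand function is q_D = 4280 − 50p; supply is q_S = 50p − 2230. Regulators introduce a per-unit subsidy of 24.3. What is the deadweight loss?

In inverse form: demand p = 85.6 − 0.02q, supply p = 44.6 + 0.02q.
Competitive equilibrium: 85.6 − 0.02q = 44.6 + 0.02q → q* = 1025, p* = 65.1.
The subsidy lowers effective supply by 24.3: p = 20.3 + 0.02q.
New quantity: 85.6 − 0.02q = 20.3 + 0.02q → q' = 1632.5.
Overproduction Δq = 1632.5 − 1025 = 607.5; wedge = subsidy = 24.3.
The triangle = ½ × 607.5 × 24.3 = 7381.125.

7381.125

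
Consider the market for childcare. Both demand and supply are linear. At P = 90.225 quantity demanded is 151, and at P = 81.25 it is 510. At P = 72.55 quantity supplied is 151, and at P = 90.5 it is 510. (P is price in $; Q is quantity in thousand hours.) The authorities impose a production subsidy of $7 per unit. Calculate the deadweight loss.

Demand slope = (81.25 − 90.225)/(510 − 151) = −0.025, so P = 94 − 0.025Q.
Supply slope = (90.5 − 72.55)/(510 − 151) = 0.05, so P = 65 + 0.05Q.
Competitive equilibrium: 94 − 0.025Q = 65 + 0.05Q → Q* = 386.6667, P* = 84.3333.
The subsidy lowers effective supply by 7: P = 58 + 0.05Q.
New quantity: 94 − 0.025Q = 58 + 0.05Q → Q' = 480.
Overproduction ΔQ = 480 − 386.6667 = 93.3333; wedge = subsidy = 7.
Welfare loss = ½ × 93.3333 × 7 = $326.67 thousand.

$326.67 thousand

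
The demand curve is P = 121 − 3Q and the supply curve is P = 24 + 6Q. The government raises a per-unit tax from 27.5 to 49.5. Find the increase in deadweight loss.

94.11

Competitive equilibrium: 121 − 3Q = 24 + 6Q → Q* = 10.7778, P* = 88.6667.
For a per-unit tax t: ΔQ = t/9, so DWL = ½·t·(t/9) = t²/18.
At t = 27.5: DWL = 42.014. At t = 49.5: DWL = 136.125.
Increase = 136.125 − 42.014 = 94.11.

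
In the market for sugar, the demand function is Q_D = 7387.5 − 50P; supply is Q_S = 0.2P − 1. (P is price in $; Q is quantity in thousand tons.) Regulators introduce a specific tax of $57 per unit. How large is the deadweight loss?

In inverse form: demand P = 147.75 − 0.02Q, supply P = 5 + 5Q.
Competitive equilibrium: 147.75 − 0.02Q = 5 + 5Q → Q* = 28.4363, P* = 147.1813.
With the tax, the buyer price exceeds the seller price by 57: (147.75 − 0.02Q) − (5 + 5Q) = 57 → Q' = 17.0817.
ΔQ = 28.4363 − 17.0817 = 11.3546; the wedge equals the tax, 57.
The triangle = ½ × 11.3546 × 57 = $323.61 thousand.

$323.61 thousand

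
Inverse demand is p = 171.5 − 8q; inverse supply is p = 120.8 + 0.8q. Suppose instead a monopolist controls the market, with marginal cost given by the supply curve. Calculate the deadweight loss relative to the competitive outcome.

Competitive equilibrium: 171.5 − 8q = 120.8 + 0.8q → q* = 5.7614, p* = 125.4091.
Marginal revenue: MR = 171.5 − 16q. Set MR = MC: 171.5 − 16q = 120.8 + 0.8q → q_m = 3.0179.
Price p_m = 171.5 − 8·3.0179 = 147.3568; MC(q_m) = 120.8 + 0.8·3.0179 = 123.2143.
Competitive q* = 5.7614, so Δq = 2.7435; wedge = 147.3568 − 123.2143 = 24.1425.
Deadweight loss = ½ × 2.7435 × 24.1425 = 33.12.

33.12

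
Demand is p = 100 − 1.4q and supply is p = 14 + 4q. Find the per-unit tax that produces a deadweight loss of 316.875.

58.5

Competitive equilibrium: 100 − 1.4q = 14 + 4q → q* = 15.9259, p* = 77.7037.
A tax t gives Δq = t/5.4 and wedge t, so DWL = t²/10.8.
t²/10.8 = 316.875 → t² = 3422.25 → t = 58.5.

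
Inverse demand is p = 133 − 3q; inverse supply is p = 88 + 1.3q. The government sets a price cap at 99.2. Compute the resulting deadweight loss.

7.36

Competitive equilibrium: 133 − 3q = 88 + 1.3q → q* = 10.4651, p* = 101.6047.
At the ceiling p = 99.2, quantity supplied = (99.2 − 88)/1.3 = 8.6154.
Willingness to pay at q' = 8.6154: 133 − 3·8.6154 = 107.1538.
Δq = 10.4651 − 8.6154 = 1.8497; wedge = 107.1538 − 99.2 = 7.9538.
DWL = ½ × 1.8497 × 7.9538 = 7.36.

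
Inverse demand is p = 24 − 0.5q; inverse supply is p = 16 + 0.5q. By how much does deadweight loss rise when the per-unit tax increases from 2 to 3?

2.50

Competitive equilibrium: 24 − 0.5q = 16 + 0.5q → q* = 8, p* = 20.
For a per-unit tax t: Δq = t/1, so DWL = ½·t·(t/1) = t²/2.
At t = 2: DWL = 2. At t = 3: DWL = 4.5.
Increase = 4.5 − 2 = 2.50.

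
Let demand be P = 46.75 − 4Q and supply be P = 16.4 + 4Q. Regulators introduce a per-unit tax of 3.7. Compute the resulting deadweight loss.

0.86

Competitive equilibrium: 46.75 − 4Q = 16.4 + 4Q → Q* = 3.7938, P* = 31.575.
With the tax, the buyer price exceeds the seller price by 3.7: (46.75 − 4Q) − (16.4 + 4Q) = 3.7 → Q' = 3.3313.
ΔQ = 3.7938 − 3.3313 = 0.4625; the wedge equals the tax, 3.7.
Welfare loss = ½ × 0.4625 × 3.7 = 0.86.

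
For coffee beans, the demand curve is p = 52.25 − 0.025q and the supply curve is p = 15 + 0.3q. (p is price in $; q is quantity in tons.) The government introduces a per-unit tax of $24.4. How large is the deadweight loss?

Competitive equilibrium: 52.25 − 0.025q = 15 + 0.3q → q* = 114.6154, p* = 49.3846.
With the tax, the buyer price exceeds the seller price by 24.4: (52.25 − 0.025q) − (15 + 0.3q) = 24.4 → q' = 39.5385.
Δq = 114.6154 − 39.5385 = 75.0769; the wedge equals the tax, 24.4.
The triangle = ½ × 75.0769 × 24.4 = $915.94.

$915.94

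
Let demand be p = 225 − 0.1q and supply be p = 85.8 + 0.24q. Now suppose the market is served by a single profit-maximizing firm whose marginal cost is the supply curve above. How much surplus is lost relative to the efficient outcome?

1471.85

Competitive equilibrium: 225 − 0.1q = 85.8 + 0.24q → q* = 409.4118, p* = 184.0588.
Marginal revenue: MR = 225 − 0.2q. Set MR = MC: 225 − 0.2q = 85.8 + 0.24q → q_m = 316.3636.
Price p_m = 225 − 0.1·316.3636 = 193.3636; MC(q_m) = 85.8 + 0.24·316.3636 = 161.7273.
Competitive q* = 409.4118, so Δq = 93.0482; wedge = 193.3636 − 161.7273 = 31.6363.
DWL = ½ × 93.0482 × 31.6363 = 1471.85.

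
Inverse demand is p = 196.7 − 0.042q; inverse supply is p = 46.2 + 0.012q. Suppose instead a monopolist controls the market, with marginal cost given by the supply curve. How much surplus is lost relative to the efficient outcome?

Competitive equilibrium: 196.7 − 0.042q = 46.2 + 0.012q → q* = 2787.03704, p* = 79.64444.
Marginal revenue: MR = 196.7 − 0.084q. Set MR = MC: 196.7 − 0.084q = 46.2 + 0.012q → q_m = 1567.70833.
Price p_m = 196.7 − 0.042·1567.70833 = 130.85625; MC(q_m) = 46.2 + 0.012·1567.70833 = 65.0125.
Competitive q* = 2787.03704, so Δq = 1219.32871; wedge = 130.85625 − 65.0125 = 65.84375.
The triangle = ½ × 1219.32871 × 65.84375 = 40142.59.

40142.59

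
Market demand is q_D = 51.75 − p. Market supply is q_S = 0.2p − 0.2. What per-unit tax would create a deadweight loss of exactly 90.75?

In inverse form: demand p = 51.75 − q, supply p = 1 + 5q.
Competitive equilibrium: 51.75 − q = 1 + 5q → q* = 8.4583, p* = 43.2917.
A tax t gives Δq = t/6 and wedge t, so DWL = t²/12.
t²/12 = 90.75 → t² = 1089 → t = 33.

33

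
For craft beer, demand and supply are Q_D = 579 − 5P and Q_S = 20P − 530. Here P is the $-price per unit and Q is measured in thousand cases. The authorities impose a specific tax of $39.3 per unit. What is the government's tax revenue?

In inverse form: demand P = 115.8 − 0.2Q, supply P = 26.5 + 0.05Q.
Competitive equilibrium: 115.8 − 0.2Q = 26.5 + 0.05Q → Q* = 357.2, P* = 44.36.
With the tax, the buyer price exceeds the seller price by 39.3: (115.8 − 0.2Q) − (26.5 + 0.05Q) = 39.3 → Q' = 200.
Tax revenue = 39.3 × 200 = $7860 thousand.

$7860 thousand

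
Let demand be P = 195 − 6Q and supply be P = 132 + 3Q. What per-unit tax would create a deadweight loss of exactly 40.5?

Competitive equilibrium: 195 − 6Q = 132 + 3Q → Q* = 7, P* = 153.
A tax t gives ΔQ = t/9 and wedge t, so DWL = t²/18.
t²/18 = 40.5 → t² = 729 → t = 27.

27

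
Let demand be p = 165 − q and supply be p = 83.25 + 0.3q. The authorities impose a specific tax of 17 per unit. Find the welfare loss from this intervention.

111.15

Competitive equilibrium: 165 − q = 83.25 + 0.3q → q* = 62.8846, p* = 102.1154.
With the tax, the buyer price exceeds the seller price by 17: (165 − q) − (83.25 + 0.3q) = 17 → q' = 49.8077.
Δq = 62.8846 − 49.8077 = 13.0769; the wedge equals the tax, 17.
Welfare loss = ½ × 13.0769 × 17 = 111.15.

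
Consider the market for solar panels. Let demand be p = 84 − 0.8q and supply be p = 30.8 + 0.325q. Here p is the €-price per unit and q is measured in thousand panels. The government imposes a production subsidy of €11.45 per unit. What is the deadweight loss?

€58.27 thousand

Competitive equilibrium: 84 − 0.8q = 30.8 + 0.325q → q* = 47.2889, p* = 46.1689.
The subsidy lowers effective supply by 11.45: p = 19.35 + 0.325q.
New quantity: 84 − 0.8q = 19.35 + 0.325q → q' = 57.4667.
Overproduction Δq = 57.4667 − 47.2889 = 10.1778; wedge = subsidy = 11.45.
Welfare loss = ½ × 10.1778 × 11.45 = €58.27 thousand.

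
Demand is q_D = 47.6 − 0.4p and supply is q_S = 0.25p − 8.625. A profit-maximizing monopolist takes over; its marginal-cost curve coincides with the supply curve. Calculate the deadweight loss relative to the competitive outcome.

42.38

In inverse form: demand p = 119 − 2.5q, supply p = 34.5 + 4q.
Competitive equilibrium: 119 − 2.5q = 34.5 + 4q → q* = 13, p* = 86.5.
Marginal revenue: MR = 119 − 5q. Set MR = MC: 119 − 5q = 34.5 + 4q → q_m = 9.3889.
Price p_m = 119 − 2.5·9.3889 = 95.5278; MC(q_m) = 34.5 + 4·9.3889 = 72.0556.
Competitive q* = 13, so Δq = 3.6111; wedge = 95.5278 − 72.0556 = 23.4722.
Welfare loss = ½ × 3.6111 × 23.4722 = 42.38.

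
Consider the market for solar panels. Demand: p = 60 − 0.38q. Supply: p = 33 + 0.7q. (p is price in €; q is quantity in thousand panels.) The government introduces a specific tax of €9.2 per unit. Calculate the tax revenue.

€151.63 thousand

Competitive equilibrium: 60 − 0.38q = 33 + 0.7q → q* = 25, p* = 50.5.
With the tax, the buyer price exceeds the seller price by 9.2: (60 − 0.38q) − (33 + 0.7q) = 9.2 → q' = 16.4815.
Tax revenue = 9.2 × 16.4815 = €151.63 thousand.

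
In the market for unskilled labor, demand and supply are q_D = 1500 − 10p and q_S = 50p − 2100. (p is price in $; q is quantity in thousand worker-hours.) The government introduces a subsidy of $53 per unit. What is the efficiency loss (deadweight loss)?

$11704.17 thousand

In inverse form: demand p = 150 − 0.1q, supply p = 42 + 0.02q.
Competitive equilibrium: 150 − 0.1q = 42 + 0.02q → q* = 900, p* = 60.
The subsidy lowers effective supply by 53: p = 0.02q − 11.
New quantity: 150 − 0.1q = 0.02q − 11 → q' = 1341.6667.
Overproduction Δq = 1341.6667 − 900 = 441.6667; wedge = subsidy = 53.
The triangle = ½ × 441.6667 × 53 = $11704.17 thousand.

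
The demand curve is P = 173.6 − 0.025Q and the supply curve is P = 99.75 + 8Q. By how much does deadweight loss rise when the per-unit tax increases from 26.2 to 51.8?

Competitive equilibrium: 173.6 − 0.025Q = 99.75 + 8Q → Q* = 9.2025, P* = 173.3699.
For a per-unit tax t: ΔQ = t/8.025, so DWL = ½·t·(t/8.025) = t²/16.05.
At t = 26.2: DWL = 42.769. At t = 51.8: DWL = 167.18.
Increase = 167.18 − 42.769 = 124.41.

124.41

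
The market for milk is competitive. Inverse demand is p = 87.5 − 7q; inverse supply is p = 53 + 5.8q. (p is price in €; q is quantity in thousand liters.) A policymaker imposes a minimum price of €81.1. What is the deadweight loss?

Competitive equilibrium: 87.5 − 7q = 53 + 5.8q → q* = 2.6953, p* = 68.6328.
At the floor p = 81.1, quantity demanded = (87.5 − 81.1)/7 = 0.9143.
Sellers' marginal cost at q' = 0.9143: 53 + 5.8·0.9143 = 58.3029.
Δq = 2.6953 − 0.9143 = 1.781; wedge = 81.1 − 58.3029 = 22.7971.
The triangle = ½ × 1.781 × 22.7971 = €20.30 thousand.

€20.30 thousand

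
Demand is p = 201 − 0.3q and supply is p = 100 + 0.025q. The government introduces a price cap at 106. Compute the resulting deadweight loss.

813.85

Competitive equilibrium: 201 − 0.3q = 100 + 0.025q → q* = 310.7692, p* = 107.7692.
At the ceiling p = 106, quantity supplied = (106 − 100)/0.025 = 240.
Willingness to pay at q' = 240: 201 − 0.3·240 = 129.
Δq = 310.7692 − 240 = 70.7692; wedge = 129 − 106 = 23.
Welfare loss = ½ × 70.7692 × 23 = 813.85.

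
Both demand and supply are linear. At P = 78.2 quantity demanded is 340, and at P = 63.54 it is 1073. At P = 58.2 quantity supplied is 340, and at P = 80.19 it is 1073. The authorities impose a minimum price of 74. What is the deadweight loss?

902.50

Demand slope = (63.54 − 78.2)/(1073 − 340) = −0.02, so P = 85 − 0.02Q.
Supply slope = (80.19 − 58.2)/(1073 − 340) = 0.03, so P = 48 + 0.03Q.
Competitive equilibrium: 85 − 0.02Q = 48 + 0.03Q → Q* = 740, P* = 70.2.
At the floor P = 74, quantity demanded = (85 − 74)/0.02 = 550.
Sellers' marginal cost at Q' = 550: 48 + 0.03·550 = 64.5.
ΔQ = 740 − 550 = 190; wedge = 74 − 64.5 = 9.5.
DWL = ½ × 190 × 9.5 = 902.50.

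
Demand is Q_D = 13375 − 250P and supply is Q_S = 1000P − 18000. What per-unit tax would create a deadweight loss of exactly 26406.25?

In inverse form: demand P = 53.5 − 0.004Q, supply P = 18 + 0.001Q.
Competitive equilibrium: 53.5 − 0.004Q = 18 + 0.001Q → Q* = 7100, P* = 25.1.
A tax t gives ΔQ = t/0.005 and wedge t, so DWL = t²/0.01.
t²/0.01 = 26406.25 → t² = 264.0625 → t = 16.25.

16.25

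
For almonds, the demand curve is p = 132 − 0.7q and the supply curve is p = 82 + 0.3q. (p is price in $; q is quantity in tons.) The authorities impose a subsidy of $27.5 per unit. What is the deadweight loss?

Competitive equilibrium: 132 − 0.7q = 82 + 0.3q → q* = 50, p* = 97.
The subsidy lowers effective supply by 27.5: p = 54.5 + 0.3q.
New quantity: 132 − 0.7q = 54.5 + 0.3q → q' = 77.5.
Overproduction Δq = 77.5 − 50 = 27.5; wedge = subsidy = 27.5.
The triangle = ½ × 27.5 × 27.5 = $378.125.

$378.125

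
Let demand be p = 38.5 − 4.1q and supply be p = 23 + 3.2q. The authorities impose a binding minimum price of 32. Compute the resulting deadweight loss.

Competitive equilibrium: 38.5 − 4.1q = 23 + 3.2q → q* = 2.1233, p* = 29.7945.
At the floor p = 32, quantity demanded = (38.5 − 32)/4.1 = 1.5854.
Sellers' marginal cost at q' = 1.5854: 23 + 3.2·1.5854 = 28.0733.
Δq = 2.1233 − 1.5854 = 0.5379; wedge = 32 − 28.0733 = 3.9267.
The triangle = ½ × 0.5379 × 3.9267 = 1.06.

1.06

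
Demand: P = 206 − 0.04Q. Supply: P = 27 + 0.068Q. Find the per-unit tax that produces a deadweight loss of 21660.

Competitive equilibrium: 206 − 0.04Q = 27 + 0.068Q → Q* = 1657.4074, P* = 139.7037.
A tax t gives ΔQ = t/0.108 and wedge t, so DWL = t²/0.216.
t²/0.216 = 21660 → t² = 4678.56 → t = 68.4.

68.4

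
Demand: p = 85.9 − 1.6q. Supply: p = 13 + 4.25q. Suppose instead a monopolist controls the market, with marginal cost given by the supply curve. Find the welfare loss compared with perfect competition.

20.95

Competitive equilibrium: 85.9 − 1.6q = 13 + 4.25q → q* = 12.4615, p* = 65.9615.
Marginal revenue: MR = 85.9 − 3.2q. Set MR = MC: 85.9 − 3.2q = 13 + 4.25q → q_m = 9.7852.
Price p_m = 85.9 − 1.6·9.7852 = 70.2437; MC(q_m) = 13 + 4.25·9.7852 = 54.5871.
Competitive q* = 12.4615, so Δq = 2.6763; wedge = 70.2437 − 54.5871 = 15.6566.
The triangle = ½ × 2.6763 × 15.6566 = 20.95.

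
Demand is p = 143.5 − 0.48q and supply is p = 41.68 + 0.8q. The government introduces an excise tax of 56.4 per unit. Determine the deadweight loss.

1242.56

Competitive equilibrium: 143.5 − 0.48q = 41.68 + 0.8q → q* = 79.5469, p* = 105.3175.
With the tax, the buyer price exceeds the seller price by 56.4: (143.5 − 0.48q) − (41.68 + 0.8q) = 56.4 → q' = 35.4844.
Δq = 79.5469 − 35.4844 = 44.0625; the wedge equals the tax, 56.4.
The triangle = ½ × 44.0625 × 56.4 = 1242.56.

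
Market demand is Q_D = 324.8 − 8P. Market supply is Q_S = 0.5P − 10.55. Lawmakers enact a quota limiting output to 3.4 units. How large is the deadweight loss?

In inverse form: demand P = 40.6 − 0.125Q, supply P = 21.1 + 2Q.
Competitive equilibrium: 40.6 − 0.125Q = 21.1 + 2Q → Q* = 9.1765, P* = 39.4529.
At Q = 3.4: demand price = 40.6 − 0.125·3.4 = 40.175; supply price = 21.1 + 2·3.4 = 27.9.
ΔQ = 9.1765 − 3.4 = 5.7765; wedge = 40.175 − 27.9 = 12.275.
The triangle = ½ × 5.7765 × 12.275 = 35.45.

35.45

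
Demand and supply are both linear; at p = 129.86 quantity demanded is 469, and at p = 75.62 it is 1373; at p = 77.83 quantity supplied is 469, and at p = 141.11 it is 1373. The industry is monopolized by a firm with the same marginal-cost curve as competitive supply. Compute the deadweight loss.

Demand slope = (75.62 − 129.86)/(1373 − 469) = −0.06, so p = 158 − 0.06q.
Supply slope = (141.11 − 77.83)/(1373 − 469) = 0.07, so p = 45 + 0.07q.
Competitive equilibrium: 158 − 0.06q = 45 + 0.07q → q* = 869.2308, p* = 105.8462.
Marginal revenue: MR = 158 − 0.12q. Set MR = MC: 158 − 0.12q = 45 + 0.07q → q_m = 594.7368.
Price p_m = 158 − 0.06·594.7368 = 122.3158; MC(q_m) = 45 + 0.07·594.7368 = 86.6316.
Competitive q* = 869.2308, so Δq = 274.494; wedge = 122.3158 − 86.6316 = 35.6842.
DWL = ½ × 274.494 × 35.6842 = 4897.55.

4897.55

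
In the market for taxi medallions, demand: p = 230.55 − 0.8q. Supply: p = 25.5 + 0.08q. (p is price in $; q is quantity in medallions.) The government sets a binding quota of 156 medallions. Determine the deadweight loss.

$2609.53

Competitive equilibrium: 230.55 − 0.8q = 25.5 + 0.08q → q* = 233.0114, p* = 44.1409.
At q = 156: demand price = 230.55 − 0.8·156 = 105.75; supply price = 25.5 + 0.08·156 = 37.98.
Δq = 233.0114 − 156 = 77.0114; wedge = 105.75 − 37.98 = 67.77.
Deadweight loss = ½ × 77.0114 × 67.77 = $2609.53.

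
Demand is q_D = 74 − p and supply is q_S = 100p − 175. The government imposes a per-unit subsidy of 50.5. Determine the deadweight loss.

1262.50

In inverse form: demand p = 74 − q, supply p = 1.75 + 0.01q.
Competitive equilibrium: 74 − q = 1.75 + 0.01q → q* = 71.5347, p* = 2.4653.
The subsidy lowers effective supply by 50.5: p = 0.01q − 48.75.
New quantity: 74 − q = 0.01q − 48.75 → q' = 121.5347.
Overproduction Δq = 121.5347 − 71.5347 = 50; wedge = subsidy = 50.5.
Deadweight loss = ½ × 50 × 50.5 = 1262.50.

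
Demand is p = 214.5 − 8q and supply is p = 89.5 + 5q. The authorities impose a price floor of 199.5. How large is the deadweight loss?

389.44

Competitive equilibrium: 214.5 − 8q = 89.5 + 5q → q* = 9.6154, p* = 137.5769.
At the floor p = 199.5, quantity demanded = (214.5 − 199.5)/8 = 1.875.
Sellers' marginal cost at q' = 1.875: 89.5 + 5·1.875 = 98.875.
Δq = 9.6154 − 1.875 = 7.7404; wedge = 199.5 − 98.875 = 100.625.
Welfare loss = ½ × 7.7404 × 100.625 = 389.44.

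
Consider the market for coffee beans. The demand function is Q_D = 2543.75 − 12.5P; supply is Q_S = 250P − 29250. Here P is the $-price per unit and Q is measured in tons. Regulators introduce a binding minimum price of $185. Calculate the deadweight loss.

$26780.09

In inverse form: demand P = 203.5 − 0.08Q, supply P = 117 + 0.004Q.
Competitive equilibrium: 203.5 − 0.08Q = 117 + 0.004Q → Q* = 1029.7619, P* = 121.119.
At the floor P = 185, quantity demanded = (203.5 − 185)/0.08 = 231.25.
Sellers' marginal cost at Q' = 231.25: 117 + 0.004·231.25 = 117.925.
ΔQ = 1029.7619 − 231.25 = 798.5119; wedge = 185 − 117.925 = 67.075.
The triangle = ½ × 798.5119 × 67.075 = $26780.09.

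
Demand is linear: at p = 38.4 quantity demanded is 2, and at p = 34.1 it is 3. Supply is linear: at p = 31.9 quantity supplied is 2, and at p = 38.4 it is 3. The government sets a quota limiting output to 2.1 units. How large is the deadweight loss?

Demand slope = (34.1 − 38.4)/(3 − 2) = −4.3, so p = 47 − 4.3q.
Supply slope = (38.4 − 31.9)/(3 − 2) = 6.5, so p = 18.9 + 6.5q.
Competitive equilibrium: 47 − 4.3q = 18.9 + 6.5q → q* = 2.6019, p* = 35.812.
At q = 2.1: demand price = 47 − 4.3·2.1 = 37.97; supply price = 18.9 + 6.5·2.1 = 32.55.
Δq = 2.6019 − 2.1 = 0.5019; wedge = 37.97 − 32.55 = 5.42.
DWL = ½ × 0.5019 × 5.42 = 1.36.

1.36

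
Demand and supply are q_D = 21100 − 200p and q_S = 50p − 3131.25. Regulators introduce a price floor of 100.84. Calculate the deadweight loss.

In inverse form: demand p = 105.5 − 0.005q, supply p = 62.625 + 0.02q.
Competitive equilibrium: 105.5 − 0.005q = 62.625 + 0.02q → q* = 1715, p* = 96.925.
At the floor p = 100.84, quantity demanded = (105.5 − 100.84)/0.005 = 932.
Sellers' marginal cost at q' = 932: 62.625 + 0.02·932 = 81.265.
Δq = 1715 − 932 = 783; wedge = 100.84 − 81.265 = 19.575.
Deadweight loss = ½ × 783 × 19.575 = 7663.61.

7663.61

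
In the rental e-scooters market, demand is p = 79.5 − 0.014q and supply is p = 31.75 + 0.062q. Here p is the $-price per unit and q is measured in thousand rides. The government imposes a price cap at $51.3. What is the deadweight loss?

$3722.03 thousand

Competitive equilibrium: 79.5 − 0.014q = 31.75 + 0.062q → q* = 628.28947, p* = 70.70395.
At the ceiling p = 51.3, quantity supplied = (51.3 − 31.75)/0.062 = 315.32258.
Willingness to pay at q' = 315.32258: 79.5 − 0.014·315.32258 = 75.08548.
Δq = 628.28947 − 315.32258 = 312.96689; wedge = 75.08548 − 51.3 = 23.78548.
Deadweight loss = ½ × 312.96689 × 23.78548 = $3722.03 thousand.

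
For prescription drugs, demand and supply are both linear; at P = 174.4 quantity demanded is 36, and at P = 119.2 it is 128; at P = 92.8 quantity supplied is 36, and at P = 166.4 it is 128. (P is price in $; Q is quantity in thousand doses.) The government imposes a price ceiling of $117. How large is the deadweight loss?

Demand slope = (119.2 − 174.4)/(128 − 36) = −0.6, so P = 196 − 0.6Q.
Supply slope = (166.4 − 92.8)/(128 − 36) = 0.8, so P = 64 + 0.8Q.
Competitive equilibrium: 196 − 0.6Q = 64 + 0.8Q → Q* = 94.2857, P* = 139.4286.
At the ceiling P = 117, quantity supplied = (117 − 64)/0.8 = 66.25.
Willingness to pay at Q' = 66.25: 196 − 0.6·66.25 = 156.25.
ΔQ = 94.2857 − 66.25 = 28.0357; wedge = 156.25 − 117 = 39.25.
The triangle = ½ × 28.0357 × 39.25 = $550.20 thousand.

$550.20 thousand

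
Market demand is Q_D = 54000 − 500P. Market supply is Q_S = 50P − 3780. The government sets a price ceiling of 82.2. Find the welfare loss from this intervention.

14364.08

In inverse form: demand P = 108 − 0.002Q, supply P = 75.6 + 0.02Q.
Competitive equilibrium: 108 − 0.002Q = 75.6 + 0.02Q → Q* = 1472.7273, P* = 105.0545.
At the ceiling P = 82.2, quantity supplied = (82.2 − 75.6)/0.02 = 330.
Willingness to pay at Q' = 330: 108 − 0.002·330 = 107.34.
ΔQ = 1472.7273 − 330 = 1142.7273; wedge = 107.34 − 82.2 = 25.14.
Deadweight loss = ½ × 1142.7273 × 25.14 = 14364.08.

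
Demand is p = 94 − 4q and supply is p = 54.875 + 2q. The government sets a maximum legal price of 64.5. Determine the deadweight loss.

Competitive equilibrium: 94 − 4q = 54.875 + 2q → q* = 6.5208, p* = 67.9167.
At the ceiling p = 64.5, quantity supplied = (64.5 − 54.875)/2 = 4.8125.
Willingness to pay at q' = 4.8125: 94 − 4·4.8125 = 74.75.
Δq = 6.5208 − 4.8125 = 1.7083; wedge = 74.75 − 64.5 = 10.25.
The triangle = ½ × 1.7083 × 10.25 = 8.76.

8.76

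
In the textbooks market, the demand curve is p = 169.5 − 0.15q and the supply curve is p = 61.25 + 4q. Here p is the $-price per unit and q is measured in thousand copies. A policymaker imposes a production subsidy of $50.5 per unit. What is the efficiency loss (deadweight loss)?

Competitive equilibrium: 169.5 − 0.15q = 61.25 + 4q → q* = 26.0843, p* = 165.5873.
The subsidy lowers effective supply by 50.5: p = 10.75 + 4q.
New quantity: 169.5 − 0.15q = 10.75 + 4q → q' = 38.253.
Overproduction Δq = 38.253 − 26.0843 = 12.1687; wedge = subsidy = 50.5.
The triangle = ½ × 12.1687 × 50.5 = $307.26 thousand.

$307.26 thousand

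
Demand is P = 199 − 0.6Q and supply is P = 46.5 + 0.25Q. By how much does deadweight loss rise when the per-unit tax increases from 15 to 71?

Competitive equilibrium: 199 − 0.6Q = 46.5 + 0.25Q → Q* = 179.4118, P* = 91.3529.
For a per-unit tax t: ΔQ = t/0.85, so DWL = ½·t·(t/0.85) = t²/1.7.
At t = 15: DWL = 132.353. At t = 71: DWL = 2965.294.
Increase = 2965.294 − 132.353 = 2832.94.

2832.94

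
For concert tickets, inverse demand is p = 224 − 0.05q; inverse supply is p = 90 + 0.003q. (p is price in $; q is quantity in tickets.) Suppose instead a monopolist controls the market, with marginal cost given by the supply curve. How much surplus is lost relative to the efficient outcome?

Competitive equilibrium: 224 − 0.05q = 90 + 0.003q → q* = 2528.30189, p* = 97.58491.
Marginal revenue: MR = 224 − 0.1q. Set MR = MC: 224 − 0.1q = 90 + 0.003q → q_m = 1300.97087.
Price p_m = 224 − 0.05·1300.97087 = 158.95146; MC(q_m) = 90 + 0.003·1300.97087 = 93.90291.
Competitive q* = 2528.30189, so Δq = 1227.33102; wedge = 158.95146 − 93.90291 = 65.04855.
The triangle = ½ × 1227.33102 × 65.04855 = $39918.05.

$39918.05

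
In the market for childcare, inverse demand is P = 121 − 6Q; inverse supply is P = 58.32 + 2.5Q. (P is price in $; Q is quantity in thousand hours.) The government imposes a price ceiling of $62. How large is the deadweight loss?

$148.05 thousand

Competitive equilibrium: 121 − 6Q = 58.32 + 2.5Q → Q* = 7.3741, P* = 76.7553.
At the ceiling P = 62, quantity supplied = (62 − 58.32)/2.5 = 1.472.
Willingness to pay at Q' = 1.472: 121 − 6·1.472 = 112.168.
ΔQ = 7.3741 − 1.472 = 5.9021; wedge = 112.168 − 62 = 50.168.
DWL = ½ × 5.9021 × 50.168 = $148.05 thousand.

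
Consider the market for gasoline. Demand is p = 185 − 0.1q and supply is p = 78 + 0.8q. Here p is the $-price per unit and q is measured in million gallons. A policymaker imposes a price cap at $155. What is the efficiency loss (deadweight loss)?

$230.63 million

Competitive equilibrium: 185 − 0.1q = 78 + 0.8q → q* = 118.8889, p* = 173.1111.
At the ceiling p = 155, quantity supplied = (155 − 78)/0.8 = 96.25.
Willingness to pay at q' = 96.25: 185 − 0.1·96.25 = 175.375.
Δq = 118.8889 − 96.25 = 22.6389; wedge = 175.375 − 155 = 20.375.
The triangle = ½ × 22.6389 × 20.375 = $230.63 million.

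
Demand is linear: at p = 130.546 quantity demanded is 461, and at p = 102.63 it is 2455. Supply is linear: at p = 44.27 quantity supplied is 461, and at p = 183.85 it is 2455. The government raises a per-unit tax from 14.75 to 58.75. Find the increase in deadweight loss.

Demand slope = (102.63 − 130.546)/(2455 − 461) = −0.014, so p = 137 − 0.014q.
Supply slope = (183.85 − 44.27)/(2455 − 461) = 0.07, so p = 12 + 0.07q.
Competitive equilibrium: 137 − 0.014q = 12 + 0.07q → q* = 1488.0952, p* = 116.1667.
For a per-unit tax t: Δq = t/0.084, so DWL = ½·t·(t/0.084) = t²/0.168.
At t = 14.75: DWL = 1295.015. At t = 58.75: DWL = 20545.015.
Increase = 20545.015 − 1295.015 = 19250.

19250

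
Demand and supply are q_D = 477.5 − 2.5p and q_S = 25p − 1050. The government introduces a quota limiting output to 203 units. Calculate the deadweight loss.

In inverse form: demand p = 191 − 0.4q, supply p = 42 + 0.04q.
Competitive equilibrium: 191 − 0.4q = 42 + 0.04q → q* = 338.6364, p* = 55.5455.
At q = 203: demand price = 191 − 0.4·203 = 109.8; supply price = 42 + 0.04·203 = 50.12.
Δq = 338.6364 − 203 = 135.6364; wedge = 109.8 − 50.12 = 59.68.
Welfare loss = ½ × 135.6364 × 59.68 = 4047.39.

4047.39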